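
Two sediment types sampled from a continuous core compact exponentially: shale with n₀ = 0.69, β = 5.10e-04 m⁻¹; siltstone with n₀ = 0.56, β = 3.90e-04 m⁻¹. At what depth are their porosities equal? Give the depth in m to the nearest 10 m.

Working in km (1 km = 1000 m; β in km⁻¹ = β in m⁻¹ × 1000):
Set n₀ₐ e^(−βₐd) = n₀ᵦ e^(−βᵦd) ⇒ ln(n₀ₐ/n₀ᵦ) = (βₐ − βᵦ)·d
d = ln(0.69/0.56) / (0.51 − 0.39) = 0.2088 / 0.12 = 1.740 km

1740 m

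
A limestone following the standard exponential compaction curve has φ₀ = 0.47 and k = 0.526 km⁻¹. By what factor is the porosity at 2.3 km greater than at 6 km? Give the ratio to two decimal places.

φ(z₁)/φ(z₂) = e^(−k·z₁)/e^(−k·z₂) = e^{k(z₂−z₁)}
= exp(0.526 × 3.7) = exp(1.946) = 7.0020

7.00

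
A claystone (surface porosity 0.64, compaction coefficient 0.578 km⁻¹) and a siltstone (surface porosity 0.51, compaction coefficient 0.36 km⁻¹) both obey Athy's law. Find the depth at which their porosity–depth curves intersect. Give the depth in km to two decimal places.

1.04 km

Set phi₀ₐ e^(−cₐd) = phi₀ᵦ e^(−cᵦd) ⇒ ln(phi₀ₐ/phi₀ᵦ) = (cₐ − cᵦ)·d
d = ln(0.64/0.51) / (0.578 − 0.36) = 0.2271 / 0.218 = 1.042 km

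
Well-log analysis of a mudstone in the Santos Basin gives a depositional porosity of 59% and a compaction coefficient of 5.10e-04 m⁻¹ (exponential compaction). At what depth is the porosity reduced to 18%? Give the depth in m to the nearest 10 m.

Working in km (1 km = 1000 m; k in km⁻¹ = k in m⁻¹ × 1000):
Invert Athy's law: Z = ln(phi₀/phi) / k
Z = ln(0.59/0.18) / 0.51 = ln(3.278) / 0.51 = 1.1872 / 0.51 = 2.328 km

2330 m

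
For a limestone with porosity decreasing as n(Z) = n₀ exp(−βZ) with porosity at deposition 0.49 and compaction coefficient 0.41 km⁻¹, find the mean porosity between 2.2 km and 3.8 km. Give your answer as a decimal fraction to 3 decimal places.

0.146

⟨n⟩ = (1/(Z₂−Z₁)) ∫ n₀ e^(−βZ) dZ = n₀·(e^(−β·Z₁) − e^(−β·Z₂)) / (β·(Z₂−Z₁))
e^(−0.41×2.2) = 0.4058; e^(−0.41×3.8) = 0.2106
⟨n⟩ = 0.49 × (0.4058 − 0.2106) / (0.41 × 1.6) = 0.49 × 0.2976 = 0.1458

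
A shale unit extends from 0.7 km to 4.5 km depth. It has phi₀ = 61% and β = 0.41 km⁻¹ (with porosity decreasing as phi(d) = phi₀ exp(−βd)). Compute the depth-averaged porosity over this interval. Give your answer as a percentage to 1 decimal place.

⟨phi⟩ = (1/(d₂−d₁)) ∫ phi₀ e^(−βd) dd = phi₀·(e^(−β·d₁) − e^(−β·d₂)) / (β·(d₂−d₁))
e^(−0.41×0.7) = 0.7505; e^(−0.41×4.5) = 0.1580
⟨phi⟩ = 0.61 × (0.7505 − 0.1580) / (0.41 × 3.8) = 0.61 × 0.3803 = 0.2320

23.2%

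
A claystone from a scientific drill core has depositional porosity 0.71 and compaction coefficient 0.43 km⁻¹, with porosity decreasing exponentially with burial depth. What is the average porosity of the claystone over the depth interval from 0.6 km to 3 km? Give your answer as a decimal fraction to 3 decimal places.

0.342

⟨phi⟩ = (1/(Z₂−Z₁)) ∫ phi₀ e^(−βZ) dZ = phi₀·(e^(−β·Z₁) − e^(−β·Z₂)) / (β·(Z₂−Z₁))
e^(−0.43×0.6) = 0.7726; e^(−0.43×3) = 0.2753
⟨phi⟩ = 0.71 × (0.7726 − 0.2753) / (0.43 × 2.4) = 0.71 × 0.4819 = 0.3422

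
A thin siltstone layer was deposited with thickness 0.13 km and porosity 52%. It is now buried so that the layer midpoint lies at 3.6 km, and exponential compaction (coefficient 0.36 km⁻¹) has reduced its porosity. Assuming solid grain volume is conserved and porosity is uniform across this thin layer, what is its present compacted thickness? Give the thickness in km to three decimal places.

0.073 km

Porosity at 3.6 km: n = 0.52·exp(−0.36×3.6) = 0.1423
Solid-volume conservation: h(1−n) = h₀(1−n₀) ⇒ h = h₀·(1−n₀)/(1−n)
h = 0.13 × (1 − 0.52)/(1 − 0.1423) = 0.13 × 0.5596 = 0.0728 km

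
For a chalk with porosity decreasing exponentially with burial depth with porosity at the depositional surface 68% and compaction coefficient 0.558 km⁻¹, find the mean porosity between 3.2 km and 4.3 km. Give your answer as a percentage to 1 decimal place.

⟨φ⟩ = (1/(z₂−z₁)) ∫ φ₀ e^(−cz) dz = φ₀·(e^(−c·z₁) − e^(−c·z₂)) / (c·(z₂−z₁))
e^(−0.558×3.2) = 0.1677; e^(−0.558×4.3) = 0.0908
⟨φ⟩ = 0.68 × (0.1677 − 0.0908) / (0.558 × 1.1) = 0.68 × 0.1253 = 0.0852

8.5%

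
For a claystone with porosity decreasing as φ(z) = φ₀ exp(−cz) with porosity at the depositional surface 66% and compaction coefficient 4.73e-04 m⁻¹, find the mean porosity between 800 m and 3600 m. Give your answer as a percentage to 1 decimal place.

Working in km (1 km = 1000 m; c in km⁻¹ = c in m⁻¹ × 1000):
⟨φ⟩ = (1/(z₂−z₁)) ∫ φ₀ e^(−cz) dz = φ₀·(e^(−c·z₁) − e^(−c·z₂)) / (c·(z₂−z₁))
e^(−0.473×0.8) = 0.6850; e^(−0.473×3.6) = 0.1822
⟨φ⟩ = 0.66 × (0.6850 − 0.1822) / (0.473 × 2.8) = 0.66 × 0.3796 = 0.2506

25.1%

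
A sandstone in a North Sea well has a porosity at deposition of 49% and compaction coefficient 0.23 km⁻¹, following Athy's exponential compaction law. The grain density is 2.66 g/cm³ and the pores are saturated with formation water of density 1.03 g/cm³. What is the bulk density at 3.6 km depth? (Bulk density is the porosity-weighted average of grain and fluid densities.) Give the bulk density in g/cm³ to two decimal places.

2.31 g/cm³

Porosity at depth: φ = 0.49·exp(−0.23×3.6) = 0.49×0.4369 = 0.2141
Bulk density: ρ_b = (1−φ)ρ_g + φ·ρ_f = 0.7859×2.66 + 0.2141×1.03
       = 2.091 + 0.221 = 2.311 g/cm³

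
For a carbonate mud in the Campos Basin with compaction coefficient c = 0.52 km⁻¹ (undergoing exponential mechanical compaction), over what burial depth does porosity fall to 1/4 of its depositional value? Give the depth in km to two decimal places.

n/n₀ = 1/4 ⇒ exp(−c·z) = 1/4 ⇒ z = ln(4) / c
z = 1.3863 / 0.52 = 2.666 km

2.67 km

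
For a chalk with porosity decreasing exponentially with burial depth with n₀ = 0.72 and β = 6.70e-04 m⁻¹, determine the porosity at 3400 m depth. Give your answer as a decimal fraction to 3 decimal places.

0.074

Working in km (1 km = 1000 m; β in km⁻¹ = β in m⁻¹ × 1000):
n = n₀·exp(−β·z) = 0.72 × exp(−0.67 × 3.4) = 0.72 × exp(−2.278)
  = 0.72 × 0.1025 = 0.0738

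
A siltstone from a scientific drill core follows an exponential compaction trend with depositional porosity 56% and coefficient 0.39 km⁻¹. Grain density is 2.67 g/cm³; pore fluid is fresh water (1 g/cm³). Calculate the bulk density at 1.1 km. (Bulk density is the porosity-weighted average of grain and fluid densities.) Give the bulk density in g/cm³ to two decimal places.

Porosity at depth: φ = 0.56·exp(−0.39×1.1) = 0.56×0.6512 = 0.3646
Bulk density: ρ_b = (1−φ)ρ_g + φ·ρ_f = 0.6354×2.67 + 0.3646×1
       = 1.696 + 0.365 = 2.061 g/cm³

2.06 g/cm³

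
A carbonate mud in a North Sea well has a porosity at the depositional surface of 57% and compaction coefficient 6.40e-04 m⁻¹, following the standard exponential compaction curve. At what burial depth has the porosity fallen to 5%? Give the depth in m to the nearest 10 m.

Working in km (1 km = 1000 m; k in km⁻¹ = k in m⁻¹ × 1000):
Invert Athy's law: z = ln(n₀/n) / k
z = ln(0.57/0.05) / 0.64 = ln(11.4) / 0.64 = 2.4336 / 0.64 = 3.803 km

3800 m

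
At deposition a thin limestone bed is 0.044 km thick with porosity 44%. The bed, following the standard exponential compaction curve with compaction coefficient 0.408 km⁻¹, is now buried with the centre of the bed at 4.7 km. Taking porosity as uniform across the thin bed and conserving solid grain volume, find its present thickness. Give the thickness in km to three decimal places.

Porosity at 4.7 km: φ = 0.44·exp(−0.408×4.7) = 0.0647
Solid-volume conservation: h(1−φ) = h₀(1−φ₀) ⇒ h = h₀·(1−φ₀)/(1−φ)
h = 0.044 × (1 − 0.44)/(1 − 0.0647) = 0.044 × 0.5987 = 0.0263 km

0.026 km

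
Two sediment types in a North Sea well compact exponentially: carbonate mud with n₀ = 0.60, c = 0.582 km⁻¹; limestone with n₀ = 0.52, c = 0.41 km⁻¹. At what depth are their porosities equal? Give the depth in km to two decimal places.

0.83 km

Set n₀ₐ e^(−cₐZ) = n₀ᵦ e^(−cᵦZ) ⇒ ln(n₀ₐ/n₀ᵦ) = (cₐ − cᵦ)·Z
Z = ln(0.6/0.52) / (0.582 − 0.41) = 0.1431 / 0.172 = 0.832 km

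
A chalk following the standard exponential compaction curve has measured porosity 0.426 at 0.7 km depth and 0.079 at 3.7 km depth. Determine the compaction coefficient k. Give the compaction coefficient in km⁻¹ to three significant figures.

0.562 km⁻¹

Athy: phi(d) = phi₀ e^(−kd) ⇒ phi₁/phi₂ = e^{k(d₂−d₁)} ⇒ k = ln(phi₁/phi₂)/(d₂−d₁)
k = ln(0.426/0.079) / (3.7 − 0.7) = ln(5.392) / 3 = 1.6850 / 3 = 0.5617 km⁻¹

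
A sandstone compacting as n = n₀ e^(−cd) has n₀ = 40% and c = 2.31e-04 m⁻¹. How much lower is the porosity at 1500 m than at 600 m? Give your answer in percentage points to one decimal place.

6.5 percentage points

Working in km (1 km = 1000 m; c in km⁻¹ = c in m⁻¹ × 1000):
n(0.6) = 0.4·e^(−0.231×0.6) = 0.3482
n(1.5) = 0.4·e^(−0.231×1.5) = 0.2829
Δn = 0.3482 − 0.2829 = 0.0654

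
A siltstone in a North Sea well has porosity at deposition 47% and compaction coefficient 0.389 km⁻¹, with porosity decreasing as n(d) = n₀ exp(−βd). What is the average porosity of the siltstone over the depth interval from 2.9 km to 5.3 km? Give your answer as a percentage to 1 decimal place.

9.9%

⟨n⟩ = (1/(d₂−d₁)) ∫ n₀ e^(−βd) dd = n₀·(e^(−β·d₁) − e^(−β·d₂)) / (β·(d₂−d₁))
e^(−0.389×2.9) = 0.3236; e^(−0.389×5.3) = 0.1272
⟨n⟩ = 0.47 × (0.3236 − 0.1272) / (0.389 × 2.4) = 0.47 × 0.2104 = 0.0989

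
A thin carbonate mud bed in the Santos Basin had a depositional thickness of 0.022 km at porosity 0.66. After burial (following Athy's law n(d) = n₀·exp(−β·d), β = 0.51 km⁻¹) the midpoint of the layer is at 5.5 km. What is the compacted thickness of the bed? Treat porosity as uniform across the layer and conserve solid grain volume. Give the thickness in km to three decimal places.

0.008 km

Porosity at 5.5 km: n = 0.66·exp(−0.51×5.5) = 0.0399
Solid-volume conservation: h(1−n) = h₀(1−n₀) ⇒ h = h₀·(1−n₀)/(1−n)
h = 0.022 × (1 − 0.66)/(1 − 0.0399) = 0.022 × 0.3541 = 0.0078 km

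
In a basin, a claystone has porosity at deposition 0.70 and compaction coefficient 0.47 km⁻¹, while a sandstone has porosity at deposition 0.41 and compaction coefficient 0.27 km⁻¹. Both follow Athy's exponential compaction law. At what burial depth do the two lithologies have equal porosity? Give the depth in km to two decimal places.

2.67 km

Set phi₀ₐ e^(−kₐZ) = phi₀ᵦ e^(−kᵦZ) ⇒ ln(phi₀ₐ/phi₀ᵦ) = (kₐ − kᵦ)·Z
Z = ln(0.7/0.41) / (0.47 − 0.27) = 0.5349 / 0.2 = 2.675 km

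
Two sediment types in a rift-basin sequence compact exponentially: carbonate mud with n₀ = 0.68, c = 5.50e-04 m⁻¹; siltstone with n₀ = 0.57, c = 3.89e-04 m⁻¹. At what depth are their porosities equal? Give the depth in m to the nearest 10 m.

1100 m

Working in km (1 km = 1000 m; c in km⁻¹ = c in m⁻¹ × 1000):
Set n₀ₐ e^(−cₐZ) = n₀ᵦ e^(−cᵦZ) ⇒ ln(n₀ₐ/n₀ᵦ) = (cₐ − cᵦ)·Z
Z = ln(0.68/0.57) / (0.55 − 0.389) = 0.1765 / 0.161 = 1.096 km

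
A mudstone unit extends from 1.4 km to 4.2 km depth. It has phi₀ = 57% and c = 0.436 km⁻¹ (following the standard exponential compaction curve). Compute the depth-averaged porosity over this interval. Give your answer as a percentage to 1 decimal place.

17.9%

⟨phi⟩ = (1/(d₂−d₁)) ∫ phi₀ e^(−cd) dd = phi₀·(e^(−c·d₁) − e^(−c·d₂)) / (c·(d₂−d₁))
e^(−0.436×1.4) = 0.5431; e^(−0.436×4.2) = 0.1602
⟨phi⟩ = 0.57 × (0.5431 − 0.1602) / (0.436 × 2.8) = 0.57 × 0.3137 = 0.1788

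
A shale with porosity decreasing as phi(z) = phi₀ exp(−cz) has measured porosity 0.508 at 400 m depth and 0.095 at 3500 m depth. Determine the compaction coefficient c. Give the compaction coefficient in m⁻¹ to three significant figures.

Working in km (1 km = 1000 m; c in km⁻¹ = c in m⁻¹ × 1000):
Athy: phi(z) = phi₀ e^(−cz) ⇒ phi₁/phi₂ = e^{c(z₂−z₁)} ⇒ c = ln(phi₁/phi₂)/(z₂−z₁)
c = ln(0.508/0.095) / (3.5 − 0.4) = ln(5.347) / 3.1 = 1.6766 / 3.1 = 0.5408 km⁻¹

0.000541 m⁻¹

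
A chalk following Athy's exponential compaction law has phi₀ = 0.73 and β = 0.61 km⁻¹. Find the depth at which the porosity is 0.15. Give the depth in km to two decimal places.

Invert Athy's law: d = ln(phi₀/phi) / β
d = ln(0.73/0.15) / 0.61 = ln(4.867) / 0.61 = 1.5824 / 0.61 = 2.594 km

2.59 km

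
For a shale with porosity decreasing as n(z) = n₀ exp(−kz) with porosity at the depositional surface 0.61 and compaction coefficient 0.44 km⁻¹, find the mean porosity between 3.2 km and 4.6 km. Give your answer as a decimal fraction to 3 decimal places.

⟨n⟩ = (1/(z₂−z₁)) ∫ n₀ e^(−kz) dz = n₀·(e^(−k·z₁) − e^(−k·z₂)) / (k·(z₂−z₁))
e^(−0.44×3.2) = 0.2446; e^(−0.44×4.6) = 0.1321
⟨n⟩ = 0.61 × (0.2446 − 0.1321) / (0.44 × 1.4) = 0.61 × 0.1826 = 0.1114

0.111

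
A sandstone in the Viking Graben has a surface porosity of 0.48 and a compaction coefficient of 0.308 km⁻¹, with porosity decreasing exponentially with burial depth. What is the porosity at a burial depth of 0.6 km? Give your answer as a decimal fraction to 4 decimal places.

0.3990

phi = phi₀·exp(−c·z) = 0.48 × exp(−0.308 × 0.6) = 0.48 × exp(−0.1848)
  = 0.48 × 0.8313 = 0.3990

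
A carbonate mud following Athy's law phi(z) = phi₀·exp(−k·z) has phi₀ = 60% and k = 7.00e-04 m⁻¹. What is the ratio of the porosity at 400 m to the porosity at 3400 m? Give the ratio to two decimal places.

Working in km (1 km = 1000 m; k in km⁻¹ = k in m⁻¹ × 1000):
phi(z₁)/phi(z₂) = e^(−k·z₁)/e^(−k·z₂) = e^{k(z₂−z₁)}
= exp(0.7 × 3) = exp(2.1) = 8.1662

8.17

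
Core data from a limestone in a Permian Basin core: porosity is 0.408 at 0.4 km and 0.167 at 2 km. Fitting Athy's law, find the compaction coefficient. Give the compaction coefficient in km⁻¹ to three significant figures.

0.558 km⁻¹

Athy: n(z) = n₀ e^(−cz) ⇒ n₁/n₂ = e^{c(z₂−z₁)} ⇒ c = ln(n₁/n₂)/(z₂−z₁)
c = ln(0.408/0.167) / (2 − 0.4) = ln(2.443) / 1.6 = 0.8933 / 1.6 = 0.5583 km⁻¹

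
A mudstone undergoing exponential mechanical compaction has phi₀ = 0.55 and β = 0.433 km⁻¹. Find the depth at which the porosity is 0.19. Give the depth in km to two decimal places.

Invert Athy's law: d = ln(phi₀/phi) / β
d = ln(0.55/0.19) / 0.433 = ln(2.895) / 0.433 = 1.0629 / 0.433 = 2.455 km

2.45 km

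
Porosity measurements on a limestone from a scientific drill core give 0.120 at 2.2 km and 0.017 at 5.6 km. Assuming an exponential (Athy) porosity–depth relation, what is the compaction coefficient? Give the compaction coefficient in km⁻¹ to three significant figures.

0.575 km⁻¹

Athy: φ(d) = φ₀ e^(−kd) ⇒ φ₁/φ₂ = e^{k(d₂−d₁)} ⇒ k = ln(φ₁/φ₂)/(d₂−d₁)
k = ln(0.12/0.017) / (5.6 − 2.2) = ln(7.059) / 3.4 = 1.9543 / 3.4 = 0.5748 km⁻¹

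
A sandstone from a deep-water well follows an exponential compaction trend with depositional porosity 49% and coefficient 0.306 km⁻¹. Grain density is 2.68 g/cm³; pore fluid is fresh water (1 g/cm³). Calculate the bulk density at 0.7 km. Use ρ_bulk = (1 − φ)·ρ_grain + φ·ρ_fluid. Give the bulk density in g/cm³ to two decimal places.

2.02 g/cm³

Porosity at depth: n = 0.49·exp(−0.306×0.7) = 0.49×0.8072 = 0.3955
Bulk density: ρ_b = (1−n)ρ_g + n·ρ_f = 0.6045×2.68 + 0.3955×1
       = 1.620 + 0.396 = 2.016 g/cm³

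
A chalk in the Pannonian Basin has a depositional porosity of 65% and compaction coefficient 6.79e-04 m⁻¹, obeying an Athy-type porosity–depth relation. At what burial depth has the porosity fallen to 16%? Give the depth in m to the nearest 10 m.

Working in km (1 km = 1000 m; k in km⁻¹ = k in m⁻¹ × 1000):
Invert Athy's law: Z = ln(phi₀/phi) / k
Z = ln(0.65/0.16) / 0.679 = ln(4.062) / 0.679 = 1.4018 / 0.679 = 2.065 km

2060 m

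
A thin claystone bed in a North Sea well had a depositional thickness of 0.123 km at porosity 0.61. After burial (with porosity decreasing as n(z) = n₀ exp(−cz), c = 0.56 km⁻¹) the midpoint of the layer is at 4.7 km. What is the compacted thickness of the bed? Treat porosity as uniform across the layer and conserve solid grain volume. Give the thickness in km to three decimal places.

Porosity at 4.7 km: n = 0.61·exp(−0.56×4.7) = 0.0439
Solid-volume conservation: h(1−n) = h₀(1−n₀) ⇒ h = h₀·(1−n₀)/(1−n)
h = 0.123 × (1 − 0.61)/(1 − 0.0439) = 0.123 × 0.4079 = 0.0502 km

0.050 km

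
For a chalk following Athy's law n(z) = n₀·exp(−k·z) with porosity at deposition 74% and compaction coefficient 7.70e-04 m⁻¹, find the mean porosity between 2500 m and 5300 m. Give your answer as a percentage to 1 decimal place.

Working in km (1 km = 1000 m; k in km⁻¹ = k in m⁻¹ × 1000):
⟨n⟩ = (1/(z₂−z₁)) ∫ n₀ e^(−kz) dz = n₀·(e^(−k·z₁) − e^(−k·z₂)) / (k·(z₂−z₁))
e^(−0.77×2.5) = 0.1459; e^(−0.77×5.3) = 0.0169
⟨n⟩ = 0.74 × (0.1459 − 0.0169) / (0.77 × 2.8) = 0.74 × 0.0598 = 0.0443

4.4%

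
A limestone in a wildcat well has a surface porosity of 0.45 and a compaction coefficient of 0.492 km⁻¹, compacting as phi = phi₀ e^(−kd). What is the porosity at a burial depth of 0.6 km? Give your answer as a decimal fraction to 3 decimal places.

phi = phi₀·exp(−k·d) = 0.45 × exp(−0.492 × 0.6) = 0.45 × exp(−0.2952)
  = 0.45 × 0.7444 = 0.3350

0.335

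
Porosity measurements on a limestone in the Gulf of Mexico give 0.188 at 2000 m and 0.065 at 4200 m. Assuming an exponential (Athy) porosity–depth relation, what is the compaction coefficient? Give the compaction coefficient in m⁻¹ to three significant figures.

Working in km (1 km = 1000 m; k in km⁻¹ = k in m⁻¹ × 1000):
Athy: φ(z) = φ₀ e^(−kz) ⇒ φ₁/φ₂ = e^{k(z₂−z₁)} ⇒ k = ln(φ₁/φ₂)/(z₂−z₁)
k = ln(0.188/0.065) / (4.2 − 2) = ln(2.892) / 2.2 = 1.0621 / 2.2 = 0.4828 km⁻¹

0.000483 m⁻¹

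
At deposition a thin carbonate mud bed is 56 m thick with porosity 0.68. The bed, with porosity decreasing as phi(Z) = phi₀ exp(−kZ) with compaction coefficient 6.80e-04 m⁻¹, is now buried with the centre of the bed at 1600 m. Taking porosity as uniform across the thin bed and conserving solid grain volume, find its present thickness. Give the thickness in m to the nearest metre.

23 m

Working in km (1 km = 1000 m; k in km⁻¹ = k in m⁻¹ × 1000):
Porosity at 1.6 km: phi = 0.68·exp(−0.68×1.6) = 0.2291
Solid-volume conservation: h(1−phi) = h₀(1−phi₀) ⇒ h = h₀·(1−phi₀)/(1−phi)
h = 0.056 × (1 − 0.68)/(1 − 0.2291) = 0.056 × 0.4151 = 0.0232 km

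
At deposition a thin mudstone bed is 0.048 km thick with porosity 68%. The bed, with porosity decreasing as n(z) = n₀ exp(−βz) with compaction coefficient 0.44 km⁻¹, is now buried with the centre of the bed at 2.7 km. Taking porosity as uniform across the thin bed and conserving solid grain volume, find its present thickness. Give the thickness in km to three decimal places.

0.019 km

Porosity at 2.7 km: n = 0.68·exp(−0.44×2.7) = 0.2073
Solid-volume conservation: h(1−n) = h₀(1−n₀) ⇒ h = h₀·(1−n₀)/(1−n)
h = 0.048 × (1 − 0.68)/(1 − 0.2073) = 0.048 × 0.4037 = 0.0194 km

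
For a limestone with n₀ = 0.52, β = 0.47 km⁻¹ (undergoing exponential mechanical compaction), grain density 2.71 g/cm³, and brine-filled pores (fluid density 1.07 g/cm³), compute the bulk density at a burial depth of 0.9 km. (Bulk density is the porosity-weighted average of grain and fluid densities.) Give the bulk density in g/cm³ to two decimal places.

Porosity at depth: n = 0.52·exp(−0.47×0.9) = 0.52×0.6551 = 0.3406
Bulk density: ρ_b = (1−n)ρ_g + n·ρ_f = 0.6594×2.71 + 0.3406×1.07
       = 1.787 + 0.364 = 2.151 g/cm³

2.15 g/cm³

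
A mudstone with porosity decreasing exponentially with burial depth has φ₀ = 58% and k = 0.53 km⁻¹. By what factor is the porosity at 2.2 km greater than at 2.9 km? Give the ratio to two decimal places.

φ(z₁)/φ(z₂) = e^(−k·z₁)/e^(−k·z₂) = e^{k(z₂−z₁)}
= exp(0.53 × 0.7) = exp(0.371) = 1.4492

1.45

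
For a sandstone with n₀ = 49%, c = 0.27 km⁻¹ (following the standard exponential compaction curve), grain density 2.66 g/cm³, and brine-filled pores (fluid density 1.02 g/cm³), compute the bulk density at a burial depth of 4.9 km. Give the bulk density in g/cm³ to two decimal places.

Porosity at depth: n = 0.49·exp(−0.27×4.9) = 0.49×0.2663 = 0.1305
Bulk density: ρ_b = (1−n)ρ_g + n·ρ_f = 0.8695×2.66 + 0.1305×1.02
       = 2.313 + 0.133 = 2.446 g/cm³

2.45 g/cm³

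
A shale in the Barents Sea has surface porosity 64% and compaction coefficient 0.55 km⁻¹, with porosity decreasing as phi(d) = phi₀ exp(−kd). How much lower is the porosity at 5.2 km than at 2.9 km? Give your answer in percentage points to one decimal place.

9.3 percentage points

phi(2.9) = 0.64·e^(−0.55×2.9) = 0.1299
phi(5.2) = 0.64·e^(−0.55×5.2) = 0.0367
Δphi = 0.1299 − 0.0367 = 0.0932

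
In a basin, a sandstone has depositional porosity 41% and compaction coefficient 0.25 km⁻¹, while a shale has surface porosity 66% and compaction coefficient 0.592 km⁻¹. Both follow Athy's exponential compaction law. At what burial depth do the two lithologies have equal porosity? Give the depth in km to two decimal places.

Set phi₀ₐ e^(−βₐz) = phi₀ᵦ e^(−βᵦz) ⇒ ln(phi₀ₐ/phi₀ᵦ) = (βₐ − βᵦ)·z
z = ln(0.41/0.66) / (0.25 − 0.592) = -0.4761 / -0.342 = 1.392 km

1.39 km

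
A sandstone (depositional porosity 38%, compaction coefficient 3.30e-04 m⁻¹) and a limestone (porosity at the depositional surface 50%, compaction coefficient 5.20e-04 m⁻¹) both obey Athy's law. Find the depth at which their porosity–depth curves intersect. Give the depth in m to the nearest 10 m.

Working in km (1 km = 1000 m; k in km⁻¹ = k in m⁻¹ × 1000):
Set φ₀ₐ e^(−kₐZ) = φ₀ᵦ e^(−kᵦZ) ⇒ ln(φ₀ₐ/φ₀ᵦ) = (kₐ − kᵦ)·Z
Z = ln(0.38/0.5) / (0.33 − 0.52) = -0.2744 / -0.19 = 1.444 km

1440 m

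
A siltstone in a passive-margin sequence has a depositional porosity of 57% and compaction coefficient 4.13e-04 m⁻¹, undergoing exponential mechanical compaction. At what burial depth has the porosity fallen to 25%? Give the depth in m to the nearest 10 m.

Working in km (1 km = 1000 m; c in km⁻¹ = c in m⁻¹ × 1000):
Invert Athy's law: Z = ln(phi₀/phi) / c
Z = ln(0.57/0.25) / 0.413 = ln(2.28) / 0.413 = 0.8242 / 0.413 = 1.996 km

2000 m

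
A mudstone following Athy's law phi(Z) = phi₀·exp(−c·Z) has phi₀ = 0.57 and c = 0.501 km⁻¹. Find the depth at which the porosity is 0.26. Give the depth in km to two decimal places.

Invert Athy's law: Z = ln(phi₀/phi) / c
Z = ln(0.57/0.26) / 0.501 = ln(2.192) / 0.501 = 0.7850 / 0.501 = 1.567 km

1.57 km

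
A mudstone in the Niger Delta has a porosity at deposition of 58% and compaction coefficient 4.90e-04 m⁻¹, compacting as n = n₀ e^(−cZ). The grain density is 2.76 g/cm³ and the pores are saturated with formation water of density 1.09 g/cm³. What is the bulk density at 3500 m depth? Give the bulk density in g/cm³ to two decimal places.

2.59 g/cm³

Working in km (1 km = 1000 m; c in km⁻¹ = c in m⁻¹ × 1000):
Porosity at depth: n = 0.58·exp(−0.49×3.5) = 0.58×0.1800 = 0.1044
Bulk density: ρ_b = (1−n)ρ_g + n·ρ_f = 0.8956×2.76 + 0.1044×1.09
       = 2.472 + 0.114 = 2.586 g/cm³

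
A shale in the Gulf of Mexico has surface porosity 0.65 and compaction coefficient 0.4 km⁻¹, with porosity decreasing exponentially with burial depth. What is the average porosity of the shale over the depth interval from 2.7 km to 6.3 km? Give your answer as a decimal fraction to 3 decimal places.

⟨phi⟩ = (1/(Z₂−Z₁)) ∫ phi₀ e^(−cZ) dZ = phi₀·(e^(−c·Z₁) − e^(−c·Z₂)) / (c·(Z₂−Z₁))
e^(−0.4×2.7) = 0.3396; e^(−0.4×6.3) = 0.0805
⟨phi⟩ = 0.65 × (0.3396 − 0.0805) / (0.4 × 3.6) = 0.65 × 0.1800 = 0.1170

0.117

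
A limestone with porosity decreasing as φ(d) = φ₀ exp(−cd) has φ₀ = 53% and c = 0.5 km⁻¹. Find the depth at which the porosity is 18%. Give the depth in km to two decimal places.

2.16 km

Invert Athy's law: d = ln(φ₀/φ) / c
d = ln(0.53/0.18) / 0.5 = ln(2.944) / 0.5 = 1.0799 / 0.5 = 2.160 km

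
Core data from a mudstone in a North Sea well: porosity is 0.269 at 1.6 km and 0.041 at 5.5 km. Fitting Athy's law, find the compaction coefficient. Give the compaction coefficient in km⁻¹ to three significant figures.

0.482 km⁻¹

Athy: phi(Z) = phi₀ e^(−kZ) ⇒ phi₁/phi₂ = e^{k(Z₂−Z₁)} ⇒ k = ln(phi₁/phi₂)/(Z₂−Z₁)
k = ln(0.269/0.041) / (5.5 − 1.6) = ln(6.561) / 3.9 = 1.8811 / 3.9 = 0.4823 km⁻¹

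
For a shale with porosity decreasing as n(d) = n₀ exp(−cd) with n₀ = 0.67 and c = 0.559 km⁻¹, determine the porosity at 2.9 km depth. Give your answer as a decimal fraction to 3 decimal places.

0.132

n = n₀·exp(−c·d) = 0.67 × exp(−0.559 × 2.9) = 0.67 × exp(−1.621)
  = 0.67 × 0.1977 = 0.1324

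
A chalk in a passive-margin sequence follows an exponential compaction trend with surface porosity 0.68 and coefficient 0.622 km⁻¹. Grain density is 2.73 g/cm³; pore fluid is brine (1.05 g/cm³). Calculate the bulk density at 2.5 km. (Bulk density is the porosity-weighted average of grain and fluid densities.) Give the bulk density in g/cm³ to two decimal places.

2.49 g/cm³

Porosity at depth: n = 0.68·exp(−0.622×2.5) = 0.68×0.2112 = 0.1436
Bulk density: ρ_b = (1−n)ρ_g + n·ρ_f = 0.8564×2.73 + 0.1436×1.05
       = 2.338 + 0.151 = 2.489 g/cm³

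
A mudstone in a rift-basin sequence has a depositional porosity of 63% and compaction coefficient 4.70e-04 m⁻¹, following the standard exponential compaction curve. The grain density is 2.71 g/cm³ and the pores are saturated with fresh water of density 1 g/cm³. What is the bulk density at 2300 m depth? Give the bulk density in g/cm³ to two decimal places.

Working in km (1 km = 1000 m; k in km⁻¹ = k in m⁻¹ × 1000):
Porosity at depth: n = 0.63·exp(−0.47×2.3) = 0.63×0.3393 = 0.2137
Bulk density: ρ_b = (1−n)ρ_g + n·ρ_f = 0.7863×2.71 + 0.2137×1
       = 2.131 + 0.214 = 2.345 g/cm³

2.34 g/cm³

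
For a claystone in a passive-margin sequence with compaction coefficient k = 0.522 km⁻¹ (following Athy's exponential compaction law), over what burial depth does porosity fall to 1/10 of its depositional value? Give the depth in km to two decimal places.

4.41 km

n/n₀ = 1/10 ⇒ exp(−k·d) = 1/10 ⇒ d = ln(10) / k
d = 2.3026 / 0.522 = 4.411 km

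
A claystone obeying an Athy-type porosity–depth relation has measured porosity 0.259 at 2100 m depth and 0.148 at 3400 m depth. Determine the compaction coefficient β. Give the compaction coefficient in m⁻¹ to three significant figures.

0.000430 m⁻¹

Working in km (1 km = 1000 m; β in km⁻¹ = β in m⁻¹ × 1000):
Athy: phi(z) = phi₀ e^(−βz) ⇒ phi₁/phi₂ = e^{β(z₂−z₁)} ⇒ β = ln(phi₁/phi₂)/(z₂−z₁)
β = ln(0.259/0.148) / (3.4 − 2.1) = ln(1.75) / 1.3 = 0.5596 / 1.3 = 0.4305 km⁻¹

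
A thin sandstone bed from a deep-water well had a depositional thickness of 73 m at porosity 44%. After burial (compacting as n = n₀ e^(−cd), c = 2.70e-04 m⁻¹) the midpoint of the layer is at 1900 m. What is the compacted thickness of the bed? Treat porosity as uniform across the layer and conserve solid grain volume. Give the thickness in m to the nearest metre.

56 m

Working in km (1 km = 1000 m; c in km⁻¹ = c in m⁻¹ × 1000):
Porosity at 1.9 km: n = 0.44·exp(−0.27×1.9) = 0.2634
Solid-volume conservation: h(1−n) = h₀(1−n₀) ⇒ h = h₀·(1−n₀)/(1−n)
h = 0.073 × (1 − 0.44)/(1 − 0.2634) = 0.073 × 0.7603 = 0.0555 km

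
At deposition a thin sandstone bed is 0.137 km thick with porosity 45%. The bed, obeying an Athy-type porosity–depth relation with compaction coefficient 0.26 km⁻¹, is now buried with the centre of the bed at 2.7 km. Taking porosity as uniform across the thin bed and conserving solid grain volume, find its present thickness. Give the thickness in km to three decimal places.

Porosity at 2.7 km: phi = 0.45·exp(−0.26×2.7) = 0.2230
Solid-volume conservation: h(1−phi) = h₀(1−phi₀) ⇒ h = h₀·(1−phi₀)/(1−phi)
h = 0.137 × (1 − 0.45)/(1 − 0.2230) = 0.137 × 0.7079 = 0.0970 km

0.097 km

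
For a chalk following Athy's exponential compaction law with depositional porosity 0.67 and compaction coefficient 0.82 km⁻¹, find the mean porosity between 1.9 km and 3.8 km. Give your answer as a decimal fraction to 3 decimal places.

⟨n⟩ = (1/(Z₂−Z₁)) ∫ n₀ e^(−cZ) dZ = n₀·(e^(−c·Z₁) − e^(−c·Z₂)) / (c·(Z₂−Z₁))
e^(−0.82×1.9) = 0.2106; e^(−0.82×3.8) = 0.0443
⟨n⟩ = 0.67 × (0.2106 − 0.0443) / (0.82 × 1.9) = 0.67 × 0.1067 = 0.0715

0.071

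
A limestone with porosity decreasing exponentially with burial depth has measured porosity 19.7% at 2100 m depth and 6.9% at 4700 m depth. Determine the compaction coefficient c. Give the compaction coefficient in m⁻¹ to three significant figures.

Working in km (1 km = 1000 m; c in km⁻¹ = c in m⁻¹ × 1000):
Athy: φ(Z) = φ₀ e^(−cZ) ⇒ φ₁/φ₂ = e^{c(Z₂−Z₁)} ⇒ c = ln(φ₁/φ₂)/(Z₂−Z₁)
c = ln(0.197/0.069) / (4.7 − 2.1) = ln(2.855) / 2.6 = 1.0491 / 2.6 = 0.4035 km⁻¹

0.000403 m⁻¹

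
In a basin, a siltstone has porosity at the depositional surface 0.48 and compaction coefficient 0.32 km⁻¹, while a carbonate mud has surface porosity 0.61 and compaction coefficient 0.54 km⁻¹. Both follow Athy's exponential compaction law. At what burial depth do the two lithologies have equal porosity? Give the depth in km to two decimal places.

1.09 km

Set n₀ₐ e^(−kₐd) = n₀ᵦ e^(−kᵦd) ⇒ ln(n₀ₐ/n₀ᵦ) = (kₐ − kᵦ)·d
d = ln(0.48/0.61) / (0.32 − 0.54) = -0.2397 / -0.22 = 1.089 km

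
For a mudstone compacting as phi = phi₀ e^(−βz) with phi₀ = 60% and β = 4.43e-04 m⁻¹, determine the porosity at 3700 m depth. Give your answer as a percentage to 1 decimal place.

Working in km (1 km = 1000 m; β in km⁻¹ = β in m⁻¹ × 1000):
phi = phi₀·exp(−β·z) = 0.6 × exp(−0.443 × 3.7) = 0.6 × exp(−1.639)
  = 0.6 × 0.1942 = 0.1165

11.6%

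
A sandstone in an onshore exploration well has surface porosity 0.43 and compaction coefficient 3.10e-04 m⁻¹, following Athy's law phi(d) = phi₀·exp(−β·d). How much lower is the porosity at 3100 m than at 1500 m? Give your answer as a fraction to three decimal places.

0.106

Working in km (1 km = 1000 m; β in km⁻¹ = β in m⁻¹ × 1000):
phi(1.5) = 0.43·e^(−0.31×1.5) = 0.2701
phi(3.1) = 0.43·e^(−0.31×3.1) = 0.1645
Δphi = 0.2701 − 0.1645 = 0.1056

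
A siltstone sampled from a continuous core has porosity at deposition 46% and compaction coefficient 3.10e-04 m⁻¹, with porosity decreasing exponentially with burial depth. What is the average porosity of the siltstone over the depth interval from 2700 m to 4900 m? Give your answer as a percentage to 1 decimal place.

Working in km (1 km = 1000 m; c in km⁻¹ = c in m⁻¹ × 1000):
⟨n⟩ = (1/(d₂−d₁)) ∫ n₀ e^(−cd) dd = n₀·(e^(−c·d₁) − e^(−c·d₂)) / (c·(d₂−d₁))
e^(−0.31×2.7) = 0.4330; e^(−0.31×4.9) = 0.2189
⟨n⟩ = 0.46 × (0.4330 − 0.2189) / (0.31 × 2.2) = 0.46 × 0.3139 = 0.1444

14.4%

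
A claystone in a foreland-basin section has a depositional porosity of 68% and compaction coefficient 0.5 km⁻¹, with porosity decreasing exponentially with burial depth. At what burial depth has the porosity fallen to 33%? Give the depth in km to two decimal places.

1.45 km

Invert Athy's law: Z = ln(φ₀/φ) / β
Z = ln(0.68/0.33) / 0.5 = ln(2.061) / 0.5 = 0.7230 / 0.5 = 1.446 km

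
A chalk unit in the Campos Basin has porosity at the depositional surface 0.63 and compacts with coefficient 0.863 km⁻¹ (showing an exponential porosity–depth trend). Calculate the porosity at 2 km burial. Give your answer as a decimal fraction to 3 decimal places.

n = n₀·exp(−c·Z) = 0.63 × exp(−0.863 × 2) = 0.63 × exp(−1.726)
  = 0.63 × 0.1780 = 0.1121

0.112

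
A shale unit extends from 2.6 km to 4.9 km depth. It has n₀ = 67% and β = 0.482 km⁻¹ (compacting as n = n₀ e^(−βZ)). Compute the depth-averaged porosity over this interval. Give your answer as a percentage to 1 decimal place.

⟨n⟩ = (1/(Z₂−Z₁)) ∫ n₀ e^(−βZ) dZ = n₀·(e^(−β·Z₁) − e^(−β·Z₂)) / (β·(Z₂−Z₁))
e^(−0.482×2.6) = 0.2856; e^(−0.482×4.9) = 0.0943
⟨n⟩ = 0.67 × (0.2856 − 0.0943) / (0.482 × 2.3) = 0.67 × 0.1726 = 0.1156

11.6%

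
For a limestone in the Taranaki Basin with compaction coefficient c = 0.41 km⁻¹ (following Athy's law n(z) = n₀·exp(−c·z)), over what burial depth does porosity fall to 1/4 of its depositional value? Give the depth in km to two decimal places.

n/n₀ = 1/4 ⇒ exp(−c·z) = 1/4 ⇒ z = ln(4) / c
z = 1.3863 / 0.41 = 3.381 km

3.38 km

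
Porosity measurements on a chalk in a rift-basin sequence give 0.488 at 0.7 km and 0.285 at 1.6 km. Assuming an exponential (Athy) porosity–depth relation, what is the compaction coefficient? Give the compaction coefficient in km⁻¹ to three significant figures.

0.598 km⁻¹

Athy: phi(Z) = phi₀ e^(−cZ) ⇒ phi₁/phi₂ = e^{c(Z₂−Z₁)} ⇒ c = ln(phi₁/phi₂)/(Z₂−Z₁)
c = ln(0.488/0.285) / (1.6 − 0.7) = ln(1.712) / 0.9 = 0.5378 / 0.9 = 0.5976 km⁻¹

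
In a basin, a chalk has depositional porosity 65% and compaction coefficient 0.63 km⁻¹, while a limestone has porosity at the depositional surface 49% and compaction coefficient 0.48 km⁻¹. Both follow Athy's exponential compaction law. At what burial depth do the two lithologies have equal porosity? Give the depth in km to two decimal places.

Set phi₀ₐ e^(−βₐz) = phi₀ᵦ e^(−βᵦz) ⇒ ln(phi₀ₐ/phi₀ᵦ) = (βₐ − βᵦ)·z
z = ln(0.65/0.49) / (0.63 − 0.48) = 0.2826 / 0.15 = 1.884 km

1.88 km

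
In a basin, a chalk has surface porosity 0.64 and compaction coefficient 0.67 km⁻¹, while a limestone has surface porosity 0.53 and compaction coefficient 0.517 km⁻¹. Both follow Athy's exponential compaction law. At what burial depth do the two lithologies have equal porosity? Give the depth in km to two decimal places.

Set φ₀ₐ e^(−cₐd) = φ₀ᵦ e^(−cᵦd) ⇒ ln(φ₀ₐ/φ₀ᵦ) = (cₐ − cᵦ)·d
d = ln(0.64/0.53) / (0.67 − 0.517) = 0.1886 / 0.153 = 1.233 km

1.23 km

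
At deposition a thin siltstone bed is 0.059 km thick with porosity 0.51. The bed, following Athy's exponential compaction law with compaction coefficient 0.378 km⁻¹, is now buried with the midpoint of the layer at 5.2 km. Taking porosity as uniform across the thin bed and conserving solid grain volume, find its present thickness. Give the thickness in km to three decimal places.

Porosity at 5.2 km: phi = 0.51·exp(−0.378×5.2) = 0.0714
Solid-volume conservation: h(1−phi) = h₀(1−phi₀) ⇒ h = h₀·(1−phi₀)/(1−phi)
h = 0.059 × (1 − 0.51)/(1 − 0.0714) = 0.059 × 0.5277 = 0.0311 km

0.031 km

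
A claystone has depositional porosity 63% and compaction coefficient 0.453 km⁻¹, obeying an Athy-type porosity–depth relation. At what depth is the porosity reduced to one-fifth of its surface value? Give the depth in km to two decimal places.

3.55 km

phi/phi₀ = 1/5 ⇒ exp(−k·Z) = 1/5 ⇒ Z = ln(5) / k
Z = 1.6094 / 0.453 = 3.553 km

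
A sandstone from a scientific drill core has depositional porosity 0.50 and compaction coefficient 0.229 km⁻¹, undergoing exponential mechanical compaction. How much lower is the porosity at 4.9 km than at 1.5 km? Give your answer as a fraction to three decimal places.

φ(1.5) = 0.5·e^(−0.229×1.5) = 0.3546
φ(4.9) = 0.5·e^(−0.229×4.9) = 0.1628
Δφ = 0.3546 − 0.1628 = 0.1918

0.192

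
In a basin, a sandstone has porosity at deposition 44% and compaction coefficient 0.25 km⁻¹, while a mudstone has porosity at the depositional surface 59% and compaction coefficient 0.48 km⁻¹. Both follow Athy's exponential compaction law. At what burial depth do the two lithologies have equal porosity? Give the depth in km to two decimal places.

1.28 km

Set φ₀ₐ e^(−βₐd) = φ₀ᵦ e^(−βᵦd) ⇒ ln(φ₀ₐ/φ₀ᵦ) = (βₐ − βᵦ)·d
d = ln(0.44/0.59) / (0.25 − 0.48) = -0.2933 / -0.23 = 1.275 km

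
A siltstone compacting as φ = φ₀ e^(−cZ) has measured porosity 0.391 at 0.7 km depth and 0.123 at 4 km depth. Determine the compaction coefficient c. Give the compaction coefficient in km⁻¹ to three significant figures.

0.350 km⁻¹

Athy: φ(Z) = φ₀ e^(−cZ) ⇒ φ₁/φ₂ = e^{c(Z₂−Z₁)} ⇒ c = ln(φ₁/φ₂)/(Z₂−Z₁)
c = ln(0.391/0.123) / (4 − 0.7) = ln(3.179) / 3.3 = 1.1565 / 3.3 = 0.3505 km⁻¹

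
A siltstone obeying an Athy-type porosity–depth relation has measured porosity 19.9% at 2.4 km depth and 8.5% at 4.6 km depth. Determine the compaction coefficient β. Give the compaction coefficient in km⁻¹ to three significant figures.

0.387 km⁻¹

Athy: n(Z) = n₀ e^(−βZ) ⇒ n₁/n₂ = e^{β(Z₂−Z₁)} ⇒ β = ln(n₁/n₂)/(Z₂−Z₁)
β = ln(0.199/0.085) / (4.6 − 2.4) = ln(2.341) / 2.2 = 0.8507 / 2.2 = 0.3867 km⁻¹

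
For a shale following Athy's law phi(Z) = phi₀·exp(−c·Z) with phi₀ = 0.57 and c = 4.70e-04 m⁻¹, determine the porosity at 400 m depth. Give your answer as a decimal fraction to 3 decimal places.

0.472

Working in km (1 km = 1000 m; c in km⁻¹ = c in m⁻¹ × 1000):
phi = phi₀·exp(−c·Z) = 0.57 × exp(−0.47 × 0.4) = 0.57 × exp(−0.188)
  = 0.57 × 0.8286 = 0.4723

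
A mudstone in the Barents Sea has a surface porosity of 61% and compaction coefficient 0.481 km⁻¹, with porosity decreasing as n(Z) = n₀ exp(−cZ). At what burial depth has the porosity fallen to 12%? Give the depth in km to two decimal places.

Invert Athy's law: Z = ln(n₀/n) / c
Z = ln(0.61/0.12) / 0.481 = ln(5.083) / 0.481 = 1.6260 / 0.481 = 3.380 km

3.38 km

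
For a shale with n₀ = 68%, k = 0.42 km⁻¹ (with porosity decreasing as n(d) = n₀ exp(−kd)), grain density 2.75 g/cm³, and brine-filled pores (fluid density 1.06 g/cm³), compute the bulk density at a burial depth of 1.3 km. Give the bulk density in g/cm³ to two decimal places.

Porosity at depth: n = 0.68·exp(−0.42×1.3) = 0.68×0.5793 = 0.3939
Bulk density: ρ_b = (1−n)ρ_g + n·ρ_f = 0.6061×2.75 + 0.3939×1.06
       = 1.667 + 0.418 = 2.084 g/cm³

2.08 g/cm³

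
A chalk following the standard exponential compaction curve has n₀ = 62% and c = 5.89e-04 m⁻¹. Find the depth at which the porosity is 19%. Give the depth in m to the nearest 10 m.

Working in km (1 km = 1000 m; c in km⁻¹ = c in m⁻¹ × 1000):
Invert Athy's law: Z = ln(n₀/n) / c
Z = ln(0.62/0.19) / 0.589 = ln(3.263) / 0.589 = 1.1827 / 0.589 = 2.008 km

2010 m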